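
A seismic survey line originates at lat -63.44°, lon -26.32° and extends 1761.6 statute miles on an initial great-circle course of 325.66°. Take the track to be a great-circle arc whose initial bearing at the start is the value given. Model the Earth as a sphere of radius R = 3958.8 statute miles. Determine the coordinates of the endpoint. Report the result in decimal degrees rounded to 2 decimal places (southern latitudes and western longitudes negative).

Central angle δ = d/R = 0.444983 rad.
Converting: φ₁ = -1.107237 rad, θ = 5.683839 rad.
Applying the spherical law of cosines for sides, sin φ₂ = sin φ₁ cos δ + cos φ₁ sin δ cos θ = -0.648441, so φ₂ = -40.42°.
Then Δλ = atan2(-0.108571, 0.322609) = -0.324633 rad, from sin θ sin δ cos φ₁ over cos δ − sin φ₁ sin φ₂.
λ₂ = λ₁ + Δλ = -44.92°.

latitude -40.42°, longitude -44.92°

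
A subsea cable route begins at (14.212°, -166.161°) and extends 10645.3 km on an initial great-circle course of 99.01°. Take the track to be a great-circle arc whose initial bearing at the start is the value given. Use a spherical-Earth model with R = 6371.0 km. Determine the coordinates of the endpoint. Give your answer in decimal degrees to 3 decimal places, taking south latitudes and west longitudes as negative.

latitude -10.113°, longitude -72.747°

Central angle δ = d/R = 1.670899 rad.
Start latitude φ₁ = 0.248046 rad; initial bearing θ = 1.728050 rad.
Applying the spherical law of cosines for sides, sin φ₂ = sin φ₁ cos δ + cos φ₁ sin δ cos θ = -0.175589, so φ₂ = -10.113°.
Δλ = atan2( sin θ sin δ cos φ₁ , cos δ − sin φ₁ sin φ₂ ) = atan2(0.952640, -0.056827) = 1.630378 rad = 93.414°.
Hence λ₂ = -166.161° + 93.414° = -72.747°.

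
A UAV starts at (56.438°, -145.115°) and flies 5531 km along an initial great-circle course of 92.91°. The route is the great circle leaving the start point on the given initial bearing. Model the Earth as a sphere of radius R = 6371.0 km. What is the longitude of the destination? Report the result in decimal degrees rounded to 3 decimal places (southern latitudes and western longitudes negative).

longitude -82.187°

Central angle δ = d/R = 0.868153 rad.
Start latitude φ₁ = 0.985029 rad; initial bearing θ = 1.621585 rad.
sin φ₂ = sin φ₁ cos δ + cos φ₁ sin δ cos θ = (0.833288)(0.646237) + (0.552839)(0.763136)(-0.050767) = 0.517084
φ₂ = asin(0.517084) = 0.543440 rad = 31.137°.
For the longitude increment, Δλ = atan2( sin θ sin δ cos φ₁, cos δ − sin φ₁ sin φ₂ ) = atan2(0.421348, 0.215358) = 62.928°.
λ₂ = -145.115° + 62.928° = -82.187°.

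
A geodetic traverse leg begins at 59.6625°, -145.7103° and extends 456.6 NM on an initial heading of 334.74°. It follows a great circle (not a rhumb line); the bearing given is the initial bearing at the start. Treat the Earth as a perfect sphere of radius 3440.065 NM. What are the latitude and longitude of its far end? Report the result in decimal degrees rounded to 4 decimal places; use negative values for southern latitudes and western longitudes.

Angular distance δ = d/R = 456.6 / 3440.065 = 0.132730 rad.
With φ₁ = 59.6625° = 1.041307 rad and θ = 334.74° = 5.842315 rad:
Destination latitude: φ₂ = arcsin( sin φ₁ cos δ + cos φ₁ sin δ cos θ ) = arcsin(0.915927) = 66.3377°.
For the longitude increment, Δλ = atan2( sin θ sin δ cos φ₁, cos δ − sin φ₁ sin φ₂ ) = atan2(-0.028524, 0.200700) = -8.0889°.
Hence λ₂ = -145.7103° + -8.0889° = -153.7992°.

latitude 66.3377°, longitude -153.7992°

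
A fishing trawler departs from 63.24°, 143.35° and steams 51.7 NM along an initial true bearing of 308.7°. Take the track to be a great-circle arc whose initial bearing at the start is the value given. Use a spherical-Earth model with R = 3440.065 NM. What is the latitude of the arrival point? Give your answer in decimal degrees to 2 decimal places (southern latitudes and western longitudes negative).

latitude 63.77°

Central angle δ = d/R = 0.015029 rad.
Start latitude φ₁ = 1.103746 rad; initial bearing θ = 5.387831 rad.
Applying the spherical law of cosines for sides, sin φ₂ = sin φ₁ cos δ + cos φ₁ sin δ cos θ = 0.897030, so φ₂ = 63.77°.
For the longitude increment, Δλ = atan2( sin θ sin δ cos φ₁, cos δ − sin φ₁ sin φ₂ ) = atan2(-0.005281, 0.198928) = -1.52°.
Hence λ₂ = 143.35° + -1.52° = 141.83°.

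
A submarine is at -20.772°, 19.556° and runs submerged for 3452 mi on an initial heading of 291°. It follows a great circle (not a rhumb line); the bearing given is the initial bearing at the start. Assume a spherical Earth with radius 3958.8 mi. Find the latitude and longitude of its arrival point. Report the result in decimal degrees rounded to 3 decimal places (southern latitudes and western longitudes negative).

latitude 1.626°, longitude -26.091°

Central angle δ = d/R = 0.871981 rad.
Converting: φ₁ = -0.362540 rad, θ = 5.078908 rad.
sin φ₂ = sin φ₁ cos δ + cos φ₁ sin δ cos θ = (-0.354650)(0.643311) + (0.934999)(0.765605)(0.358368) = 0.028384
φ₂ = asin(0.028384) = 0.028388 rad = 1.626°.
For the longitude increment, Δλ = atan2( sin θ sin δ cos φ₁, cos δ − sin φ₁ sin φ₂ ) = atan2(-0.668294, 0.653377) = -45.647°.
λ₂ = λ₁ + Δλ = -26.091°.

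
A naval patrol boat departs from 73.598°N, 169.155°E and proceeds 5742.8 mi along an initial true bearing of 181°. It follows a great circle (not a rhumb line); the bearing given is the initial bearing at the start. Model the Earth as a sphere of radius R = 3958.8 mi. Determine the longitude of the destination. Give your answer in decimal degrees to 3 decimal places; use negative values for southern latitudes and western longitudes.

Central angle δ = d/R = 1.450642 rad.
With φ₁ = 73.598° = 1.284527 rad and θ = 181° = 3.159046 rad:
Destination latitude: φ₂ = arcsin( sin φ₁ cos δ + cos φ₁ sin δ cos θ ) = arcsin(-0.165309) = -9.515°.
Then Δλ = atan2(-0.004893, 0.278447) = -0.017569 rad, from sin θ sin δ cos φ₁ over cos δ − sin φ₁ sin φ₂.
λ₂ = 169.155° + -1.007° = 168.148°.

longitude 168.148°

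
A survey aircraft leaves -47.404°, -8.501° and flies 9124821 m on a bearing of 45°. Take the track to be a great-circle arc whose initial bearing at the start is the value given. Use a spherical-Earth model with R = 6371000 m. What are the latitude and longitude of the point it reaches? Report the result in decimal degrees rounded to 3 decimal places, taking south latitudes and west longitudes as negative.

latitude 21.859°, longitude 40.488°

Central angle δ = d/R = 1.432243 rad.
With φ₁ = -47.404° = -0.827356 rad and θ = 45° = 0.785398 rad:
Applying the spherical law of cosines for sides, sin φ₂ = sin φ₁ cos δ + cos φ₁ sin δ cos θ = 0.372332, so φ₂ = 21.859°.
Δλ = atan2( sin θ sin δ cos φ₁ , cos δ − sin φ₁ sin φ₂ ) = atan2(0.474001, 0.412200) = 0.855022 rad = 48.989°.
λ₂ = -8.501° + 48.989° = 40.488°.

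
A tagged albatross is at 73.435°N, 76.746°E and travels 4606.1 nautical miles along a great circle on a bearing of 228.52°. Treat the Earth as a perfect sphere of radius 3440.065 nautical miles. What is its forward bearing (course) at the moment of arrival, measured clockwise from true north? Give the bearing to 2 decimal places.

final bearing 192.34°

Central angle δ = d/R = 1.338957 rad.
With φ₁ = 73.435° = 1.281683 rad and θ = 228.52° = 3.988426 rad:
Destination latitude: φ₂ = arcsin( sin φ₁ cos δ + cos φ₁ sin δ cos θ ) = arcsin(0.036444) = 2.089°.
For the longitude increment, Δλ = atan2( sin θ sin δ cos φ₁, cos δ − sin φ₁ sin φ₂ ) = atan2(-0.207881, 0.194837) = -46.855°.
λ₂ = 76.746° + -46.855° = 29.891°.
The forward bearing on arrival equals the back-azimuth from the destination plus 180°.
Back-azimuth from P₂ (2.09°, 29.89°) to P₁ (73.44°, 76.75°), with Δλ' = λ₁ − λ₂ = 46.86°: atan2( sin Δλ' cos φ₁ , cos φ₂ sin φ₁ − sin φ₂ cos φ₁ cos Δλ' ) = 12.34°.
Final bearing = (12.34° + 180°) mod 360° = 192.34°.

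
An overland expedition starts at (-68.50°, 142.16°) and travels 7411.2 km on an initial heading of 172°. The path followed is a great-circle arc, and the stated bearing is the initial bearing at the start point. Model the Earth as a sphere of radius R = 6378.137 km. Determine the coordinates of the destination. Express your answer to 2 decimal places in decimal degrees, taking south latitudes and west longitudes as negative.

latitude -44.66°, longitude -48.18°

δ = 7411.2/6378.137 = 1.161969 rad (66.5759°).
Converting: φ₁ = -1.195551 rad, θ = 3.001966 rad.
Applying the spherical law of cosines for sides, sin φ₂ = sin φ₁ cos δ + cos φ₁ sin δ cos θ = -0.702896, so φ₂ = -44.66°.
Then Δλ = atan2(0.046804, -0.256454) = 2.961077 rad, from sin θ sin δ cos φ₁ over cos δ − sin φ₁ sin φ₂.
λ₂ = 142.16° + 169.66° = 311.82°, normalized to (−180°, 180°] → -48.18°.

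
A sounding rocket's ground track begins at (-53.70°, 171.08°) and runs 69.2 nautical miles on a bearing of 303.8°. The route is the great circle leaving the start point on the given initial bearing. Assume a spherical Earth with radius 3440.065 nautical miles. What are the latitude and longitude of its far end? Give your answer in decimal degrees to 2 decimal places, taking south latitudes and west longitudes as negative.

latitude -53.05°, longitude 169.49°

The arc subtends δ = 69.2/3440.065 = 0.020116 rad at the centre.
Start latitude φ₁ = -0.937242 rad; initial bearing θ = 5.302310 rad.
sin φ₂ = sin φ₁ cos δ + cos φ₁ sin δ cos θ = (-0.805928)(0.999798) + (0.592013)(0.020115)(0.556296) = -0.799141
φ₂ = asin(-0.799141) = -0.925865 rad = -53.05°.
Δλ = atan2( sin θ sin δ cos φ₁ , cos δ − sin φ₁ sin φ₂ ) = atan2(-0.009895, 0.355747) = -0.027809 rad = -1.59°.
λ₂ = λ₁ + Δλ = 169.49°.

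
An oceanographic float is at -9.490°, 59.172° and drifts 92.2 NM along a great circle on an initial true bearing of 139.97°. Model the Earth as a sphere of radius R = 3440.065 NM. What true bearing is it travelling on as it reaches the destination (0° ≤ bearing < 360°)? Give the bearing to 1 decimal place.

final bearing 139.8°

Central angle δ = d/R = 0.026802 rad.
With φ₁ = -9.490° = -0.165632 rad and θ = 139.97° = 2.442937 rad:
Applying the spherical law of cosines for sides, sin φ₂ = sin φ₁ cos δ + cos φ₁ sin δ cos θ = -0.185055, so φ₂ = -10.664°.
For the longitude increment, Δλ = atan2( sin θ sin δ cos φ₁, cos δ − sin φ₁ sin φ₂ ) = atan2(0.017001, 0.969130) = 1.005°.
Hence λ₂ = 59.172° + 1.005° = 60.177°.
The forward bearing on arrival equals the back-azimuth from the destination plus 180°.
Back-azimuth from P₂ (-10.7°, 60.2°) to P₁ (-9.5°, 59.2°), with Δλ' = λ₁ − λ₂ = -1.0°: atan2( sin Δλ' cos φ₁ , cos φ₂ sin φ₁ − sin φ₂ cos φ₁ cos Δλ' ) = 319.8°.
Final bearing = (319.8° + 180°) mod 360° = 139.8°.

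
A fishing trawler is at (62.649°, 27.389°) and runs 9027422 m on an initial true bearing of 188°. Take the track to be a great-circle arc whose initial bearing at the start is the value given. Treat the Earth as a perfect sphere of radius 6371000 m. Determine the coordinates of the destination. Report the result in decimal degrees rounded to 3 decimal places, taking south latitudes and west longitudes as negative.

latitude -18.270°, longitude 19.062°

Central angle δ = d/R = 1.416955 rad.
Start latitude φ₁ = 1.093431 rad; initial bearing θ = 3.281219 rad.
Applying the spherical law of cosines for sides, sin φ₂ = sin φ₁ cos δ + cos φ₁ sin δ cos θ = -0.313491, so φ₂ = -18.270°.
Δλ = atan2( sin θ sin δ cos φ₁ , cos δ − sin φ₁ sin φ₂ ) = atan2(-0.063187, 0.431681) = -0.145341 rad = -8.327°.
λ₂ = λ₁ + Δλ = 19.062°.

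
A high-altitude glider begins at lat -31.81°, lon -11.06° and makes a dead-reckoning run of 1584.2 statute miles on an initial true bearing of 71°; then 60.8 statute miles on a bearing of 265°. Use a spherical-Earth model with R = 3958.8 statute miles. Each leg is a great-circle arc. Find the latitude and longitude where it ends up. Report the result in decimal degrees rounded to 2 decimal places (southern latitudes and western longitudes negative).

Apply the spherical direct solution leg by leg, carrying full precision between legs.
Leg 1: from (-31.81°, -11.06°), δ = 1584.2/3958.8 = 0.400172 rad, θ = 71° → φ = -22.19°, λ = 12.38°.
Leg 2: from (-22.19°, 12.38°), δ = 60.8/3958.8 = 0.015358 rad, θ = 265° → φ = -22.26°, λ = 11.43°.

latitude -22.26°, longitude 11.43°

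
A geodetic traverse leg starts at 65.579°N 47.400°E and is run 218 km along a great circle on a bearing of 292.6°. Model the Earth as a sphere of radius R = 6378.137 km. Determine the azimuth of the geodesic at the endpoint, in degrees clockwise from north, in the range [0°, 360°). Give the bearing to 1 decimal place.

Central angle δ = d/R = 0.034179 rad.
Start latitude φ₁ = 1.144569 rad; initial bearing θ = 5.106833 rad.
Destination latitude: φ₂ = arcsin( sin φ₁ cos δ + cos φ₁ sin δ cos θ ) = arcsin(0.915430) = 66.267°.
Then Δλ = atan2(-0.013043, 0.165888) = -0.078466 rad, from sin θ sin δ cos φ₁ over cos δ − sin φ₁ sin φ₂.
Hence λ₂ = 47.400° + -4.496° = 42.904°.
The forward bearing on arrival equals the back-azimuth from the destination plus 180°.
Back-azimuth from P₂ (66.3°, 42.9°) to P₁ (65.6°, 47.4°), with Δλ' = λ₁ − λ₂ = 4.5°: atan2( sin Δλ' cos φ₁ , cos φ₂ sin φ₁ − sin φ₂ cos φ₁ cos Δλ' ) = 108.5°.
Final bearing = (108.5° + 180°) mod 360° = 288.5°.

final bearing 288.5°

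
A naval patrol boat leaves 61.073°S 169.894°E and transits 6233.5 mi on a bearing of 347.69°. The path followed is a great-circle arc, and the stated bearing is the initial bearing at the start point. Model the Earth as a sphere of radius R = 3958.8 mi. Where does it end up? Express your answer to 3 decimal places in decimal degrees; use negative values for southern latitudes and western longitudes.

latitude 28.418°, longitude 155.865°

Angular distance δ = d/R = 6233.5 / 3958.8 = 1.574593 rad.
Start latitude φ₁ = -1.065925 rad; initial bearing θ = 6.068335 rad.
Destination latitude: φ₂ = arcsin( sin φ₁ cos δ + cos φ₁ sin δ cos θ ) = arcsin(0.475894) = 28.418°.
Δλ = atan2( sin θ sin δ cos φ₁ , cos δ − sin φ₁ sin φ₂ ) = atan2(-0.103123, 0.412723) = -0.244848 rad = -14.029°.
λ₂ = λ₁ + Δλ = 155.865°.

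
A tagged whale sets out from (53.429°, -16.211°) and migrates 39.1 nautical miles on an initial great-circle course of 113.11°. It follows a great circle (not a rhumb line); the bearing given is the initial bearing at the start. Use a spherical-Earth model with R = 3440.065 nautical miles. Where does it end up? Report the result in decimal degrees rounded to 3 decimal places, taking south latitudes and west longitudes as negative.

latitude 53.169°, longitude -15.212°

Central angle δ = d/R = 0.011366 rad.
Converting: φ₁ = 0.932512 rad, θ = 1.974142 rad.
Applying the spherical law of cosines for sides, sin φ₂ = sin φ₁ cos δ + cos φ₁ sin δ cos θ = 0.800409, so φ₂ = 53.169°.
Then Δλ = atan2(0.006229, 0.357111) = 0.017440 rad, from sin θ sin δ cos φ₁ over cos δ − sin φ₁ sin φ₂.
λ₂ = -16.211° + 0.999° = -15.212°.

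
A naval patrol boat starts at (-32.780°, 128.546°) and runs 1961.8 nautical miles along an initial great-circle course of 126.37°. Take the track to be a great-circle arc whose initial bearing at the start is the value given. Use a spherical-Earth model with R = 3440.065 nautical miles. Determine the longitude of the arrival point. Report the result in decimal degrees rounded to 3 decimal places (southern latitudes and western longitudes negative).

longitude 167.674°

δ = 1961.8/3440.065 = 0.570280 rad (32.6746°).
Start latitude φ₁ = -0.572119 rad; initial bearing θ = 2.205573 rad.
Destination latitude: φ₂ = arcsin( sin φ₁ cos δ + cos φ₁ sin δ cos θ ) = arcsin(-0.724895) = -46.460°.
Δλ = atan2( sin θ sin δ cos φ₁ , cos δ − sin φ₁ sin φ₂ ) = atan2(0.365480, 0.449281) = 0.682905 rad = 39.128°.
λ₂ = λ₁ + Δλ = 167.674°.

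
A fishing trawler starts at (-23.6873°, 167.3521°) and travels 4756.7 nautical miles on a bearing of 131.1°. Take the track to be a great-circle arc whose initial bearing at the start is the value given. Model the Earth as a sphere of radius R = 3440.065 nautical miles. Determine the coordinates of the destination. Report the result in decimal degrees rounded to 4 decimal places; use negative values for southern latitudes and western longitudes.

The arc subtends δ = 4756.7/3440.065 = 1.382736 rad at the centre.
Start latitude φ₁ = -0.413421 rad; initial bearing θ = 2.288127 rad.
sin φ₂ = sin φ₁ cos δ + cos φ₁ sin δ cos θ = (-0.401745)(0.186954) + (0.915752)(0.982369)(-0.657375) = -0.666486
φ₂ = asin(-0.666486) = -0.729486 rad = -41.7965°.
For the longitude increment, Δλ = atan2( sin θ sin δ cos φ₁, cos δ − sin φ₁ sin φ₂ ) = atan2(0.677910, -0.080803) = 96.7973°.
λ₂ = 167.3521° + 96.7973° = 264.1494°, normalized to (−180°, 180°] → -95.8506°.

latitude -41.7965°, longitude -95.8506°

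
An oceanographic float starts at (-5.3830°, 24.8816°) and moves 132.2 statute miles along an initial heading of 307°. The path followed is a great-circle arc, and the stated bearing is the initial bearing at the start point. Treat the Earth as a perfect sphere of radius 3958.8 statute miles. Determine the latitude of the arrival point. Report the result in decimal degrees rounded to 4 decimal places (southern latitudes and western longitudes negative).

latitude -4.2297°

The arc subtends δ = 132.2/3958.8 = 0.033394 rad at the centre.
Start latitude φ₁ = -0.093951 rad; initial bearing θ = 5.358161 rad.
Destination latitude: φ₂ = arcsin( sin φ₁ cos δ + cos φ₁ sin δ cos θ ) = arcsin(-0.073756) = -4.2297°.
Δλ = atan2( sin θ sin δ cos φ₁ , cos δ − sin φ₁ sin φ₂ ) = atan2(-0.026547, 0.992523) = -0.026741 rad = -1.5321°.
λ₂ = λ₁ + Δλ = 23.3495°.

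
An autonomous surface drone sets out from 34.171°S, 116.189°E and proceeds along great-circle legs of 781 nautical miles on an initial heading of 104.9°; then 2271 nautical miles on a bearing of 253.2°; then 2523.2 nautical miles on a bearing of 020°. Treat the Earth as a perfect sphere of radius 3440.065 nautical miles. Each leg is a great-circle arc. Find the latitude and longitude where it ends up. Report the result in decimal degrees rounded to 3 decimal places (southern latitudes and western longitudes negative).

latitude 2.420°, longitude 97.179°

Apply the spherical direct solution leg by leg, carrying full precision between legs.
Leg 1: from (-34.171°, 116.189°), δ = 781/3440.065 = 0.227031 rad, θ = 104.9° → φ = -36.522°, λ = 131.893°.
Leg 2: from (-36.522°, 131.893°), δ = 2271/3440.065 = 0.660162 rad, θ = 253.2° → φ = -37.773°, λ = 83.930°.
Leg 3: from (-37.773°, 83.930°), δ = 2523.2/3440.065 = 0.733475 rad, θ = 20° → φ = 2.420°, λ = 97.179°.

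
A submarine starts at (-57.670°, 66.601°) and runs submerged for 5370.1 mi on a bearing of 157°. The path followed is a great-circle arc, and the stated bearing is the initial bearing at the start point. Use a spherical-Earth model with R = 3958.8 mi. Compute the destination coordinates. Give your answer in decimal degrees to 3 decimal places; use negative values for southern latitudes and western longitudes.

The arc subtends δ = 5370.1/3958.8 = 1.356497 rad at the centre.
With φ₁ = -57.670° = -1.006531 rad and θ = 157° = 2.740167 rad:
Destination latitude: φ₂ = arcsin( sin φ₁ cos δ + cos φ₁ sin δ cos θ ) = arcsin(-0.660717) = -41.355°.
Then Δλ = atan2(0.204181, -0.345631) = 2.608003 rad, from sin θ sin δ cos φ₁ over cos δ − sin φ₁ sin φ₂.
λ₂ = 66.601° + 149.428° = 216.029°, normalized to (−180°, 180°] → -143.971°.

latitude -41.355°, longitude -143.971°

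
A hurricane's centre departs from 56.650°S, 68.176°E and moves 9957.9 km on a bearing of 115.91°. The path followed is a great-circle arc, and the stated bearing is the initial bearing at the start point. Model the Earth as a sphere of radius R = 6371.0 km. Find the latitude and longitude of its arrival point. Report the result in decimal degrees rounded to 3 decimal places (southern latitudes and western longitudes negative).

δ = 9957.9/6371 = 1.563004 rad (89.5535°).
Converting: φ₁ = -0.988729 rad, θ = 2.023011 rad.
Destination latitude: φ₂ = arcsin( sin φ₁ cos δ + cos φ₁ sin δ cos θ ) = arcsin(-0.246721) = -14.284°.
Then Δλ = atan2(0.494477, -0.198301) = 1.952191 rad, from sin θ sin δ cos φ₁ over cos δ − sin φ₁ sin φ₂.
λ₂ = 68.176° + 111.852° = 180.028°, normalized to (−180°, 180°] → -179.972°.

latitude -14.284°, longitude -179.972°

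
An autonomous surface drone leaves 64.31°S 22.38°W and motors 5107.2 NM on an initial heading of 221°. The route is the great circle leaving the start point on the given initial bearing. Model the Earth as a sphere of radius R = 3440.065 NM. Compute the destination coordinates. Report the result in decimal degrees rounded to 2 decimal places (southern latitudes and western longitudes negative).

latitude -23.80°, longitude -156.79°

The arc subtends δ = 5107.2/3440.065 = 1.484623 rad at the centre.
With φ₁ = -64.31° = -1.122421 rad and θ = 221° = 3.857178 rad:
Destination latitude: φ₂ = arcsin( sin φ₁ cos δ + cos φ₁ sin δ cos θ ) = arcsin(-0.403513) = -23.80°.
Then Δλ = atan2(-0.283347, -0.277560) = -2.345877 rad, from sin θ sin δ cos φ₁ over cos δ − sin φ₁ sin φ₂.
λ₂ = λ₁ + Δλ = -156.79°.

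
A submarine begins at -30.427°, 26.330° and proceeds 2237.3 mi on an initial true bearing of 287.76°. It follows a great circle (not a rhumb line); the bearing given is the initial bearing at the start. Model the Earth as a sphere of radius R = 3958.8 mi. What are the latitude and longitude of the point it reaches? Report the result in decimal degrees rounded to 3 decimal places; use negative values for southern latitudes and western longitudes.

Central angle δ = d/R = 0.565146 rad.
With φ₁ = -30.427° = -0.531051 rad and θ = 287.76° = 5.022359 rad:
Applying the spherical law of cosines for sides, sin φ₂ = sin φ₁ cos δ + cos φ₁ sin δ cos θ = -0.286836, so φ₂ = -16.669°.
For the longitude increment, Δλ = atan2( sin θ sin δ cos φ₁, cos δ − sin φ₁ sin φ₂ ) = atan2(-0.439775, 0.699245) = -32.167°.
Hence λ₂ = 26.330° + -32.167° = -5.837°.

latitude -16.669°, longitude -5.837°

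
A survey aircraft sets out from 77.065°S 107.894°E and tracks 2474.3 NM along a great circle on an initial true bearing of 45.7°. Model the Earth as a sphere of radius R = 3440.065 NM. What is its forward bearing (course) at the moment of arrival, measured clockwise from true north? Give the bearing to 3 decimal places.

Angular distance δ = d/R = 2474.3 / 3440.065 = 0.719260 rad.
Converting: φ₁ = -1.345038 rad, θ = 0.797615 rad.
sin φ₂ = sin φ₁ cos δ + cos φ₁ sin δ cos θ = (-0.974625)(0.752294) + (0.223846)(0.658828)(0.698415) = -0.630205
φ₂ = asin(-0.630205) = -0.681817 rad = -39.065°.
Δλ = atan2( sin θ sin δ cos φ₁ , cos δ − sin φ₁ sin φ₂ ) = atan2(0.105547, 0.138081) = 0.652646 rad = 37.394°.
λ₂ = λ₁ + Δλ = 145.288°.
The forward bearing on arrival equals the back-azimuth from the destination plus 180°.
Back-azimuth from P₂ (-39.065°, 145.288°) to P₁ (-77.065°, 107.894°), with Δλ' = λ₁ − λ₂ = -37.394°: atan2( sin Δλ' cos φ₁ , cos φ₂ sin φ₁ − sin φ₂ cos φ₁ cos Δλ' ) = 191.908°.
Final bearing = (191.908° + 180°) mod 360° = 11.908°.

final bearing 11.908°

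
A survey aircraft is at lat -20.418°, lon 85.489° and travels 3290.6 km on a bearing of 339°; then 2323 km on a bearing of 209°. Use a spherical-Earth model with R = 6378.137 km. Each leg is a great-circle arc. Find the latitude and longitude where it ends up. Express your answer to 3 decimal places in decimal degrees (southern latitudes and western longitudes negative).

latitude -10.907°, longitude 65.091°

Apply the spherical direct solution leg by leg, carrying full precision between legs.
Leg 1: from (-20.418°, 85.489°), δ = 3290.6/6378.137 = 0.515919 rad, θ = 339° → φ = 7.364°, λ = 75.220°.
Leg 2: from (7.364°, 75.220°), δ = 2323/6378.137 = 0.364213 rad, θ = 209° → φ = -10.907°, λ = 65.091°.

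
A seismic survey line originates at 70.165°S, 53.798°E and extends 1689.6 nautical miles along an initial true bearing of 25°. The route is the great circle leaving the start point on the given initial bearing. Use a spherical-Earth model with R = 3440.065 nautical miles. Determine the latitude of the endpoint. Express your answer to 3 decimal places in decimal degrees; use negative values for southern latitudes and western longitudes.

Central angle δ = d/R = 0.491154 rad.
Start latitude φ₁ = -1.224610 rad; initial bearing θ = 0.436332 rad.
sin φ₂ = sin φ₁ cos δ + cos φ₁ sin δ cos θ = (-0.940674)(0.881789) + (0.339313)(0.471643)(0.906308) = -0.684436
φ₂ = asin(-0.684436) = -0.753829 rad = -43.191°.
Then Δλ = atan2(0.067634, 0.237959) = 0.276921 rad, from sin θ sin δ cos φ₁ over cos δ − sin φ₁ sin φ₂.
Hence λ₂ = 53.798° + 15.866° = 69.664°.

latitude -43.191°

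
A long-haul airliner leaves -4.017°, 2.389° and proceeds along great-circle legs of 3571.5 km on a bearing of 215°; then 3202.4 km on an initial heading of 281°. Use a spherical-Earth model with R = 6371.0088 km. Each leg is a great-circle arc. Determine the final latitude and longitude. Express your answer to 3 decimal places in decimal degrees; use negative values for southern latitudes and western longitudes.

Apply the spherical direct solution leg by leg, carrying full precision between legs.
Leg 1: from (-4.017°, 2.389°), δ = 3571.5/6371.0088 = 0.560586 rad, θ = 215° → φ = -29.590°, λ = -18.141°.
Leg 2: from (-29.590°, -18.141°), δ = 3202.4/6371.0088 = 0.502652 rad, θ = 281° → φ = -20.657°, λ = -48.498°.

latitude -20.657°, longitude -48.498°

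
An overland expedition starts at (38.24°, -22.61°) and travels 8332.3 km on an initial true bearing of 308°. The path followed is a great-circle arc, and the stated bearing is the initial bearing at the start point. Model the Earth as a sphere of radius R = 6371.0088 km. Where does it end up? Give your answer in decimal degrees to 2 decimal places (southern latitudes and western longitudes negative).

latitude 38.89°, longitude -124.76°

Angular distance δ = d/R = 8332.3 / 6371.0088 = 1.307846 rad.
Converting: φ₁ = 0.667414 rad, θ = 5.375614 rad.
Destination latitude: φ₂ = arcsin( sin φ₁ cos δ + cos φ₁ sin δ cos θ ) = arcsin(0.627820) = 38.89°.
Δλ = atan2( sin θ sin δ cos φ₁ , cos δ − sin φ₁ sin φ₂ ) = atan2(-0.597649, -0.128663) = -1.782843 rad = -102.15°.
λ₂ = λ₁ + Δλ = -124.76°.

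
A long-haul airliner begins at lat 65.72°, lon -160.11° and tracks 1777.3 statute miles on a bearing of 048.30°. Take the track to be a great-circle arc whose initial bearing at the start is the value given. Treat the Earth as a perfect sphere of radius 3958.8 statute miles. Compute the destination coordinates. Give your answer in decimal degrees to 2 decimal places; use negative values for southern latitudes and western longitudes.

Angular distance δ = d/R = 1777.3 / 3958.8 = 0.448949 rad.
Converting: φ₁ = 1.147030 rad, θ = 0.842994 rad.
Destination latitude: φ₂ = arcsin( sin φ₁ cos δ + cos φ₁ sin δ cos θ ) = arcsin(0.939938) = 70.04°.
Δλ = atan2( sin θ sin δ cos φ₁ , cos δ − sin φ₁ sin φ₂ ) = atan2(0.133250, 0.044107) = 1.251143 rad = 71.69°.
λ₂ = -160.11° + 71.69° = -88.42°.

latitude 70.04°, longitude -88.42°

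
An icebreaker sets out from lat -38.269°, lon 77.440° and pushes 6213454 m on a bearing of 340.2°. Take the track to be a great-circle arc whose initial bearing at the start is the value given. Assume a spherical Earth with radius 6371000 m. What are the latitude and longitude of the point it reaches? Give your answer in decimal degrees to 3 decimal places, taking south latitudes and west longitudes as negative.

δ = 6213454/6371000 = 0.975271 rad (55.8789°).
With φ₁ = -38.269° = -0.667920 rad and θ = 340.2° = 5.937610 rad:
Destination latitude: φ₂ = arcsin( sin φ₁ cos δ + cos φ₁ sin δ cos θ ) = arcsin(0.264110) = 15.314°.
For the longitude increment, Δλ = atan2( sin θ sin δ cos φ₁, cos δ − sin φ₁ sin φ₂ ) = atan2(-0.220165, 0.724521) = -16.903°.
λ₂ = λ₁ + Δλ = 60.537°.

latitude 15.314°, longitude 60.537°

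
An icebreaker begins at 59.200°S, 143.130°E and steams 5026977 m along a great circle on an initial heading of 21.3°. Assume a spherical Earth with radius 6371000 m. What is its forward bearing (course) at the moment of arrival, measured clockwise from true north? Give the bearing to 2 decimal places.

final bearing 11.13°

The arc subtends δ = 5026977/6371000 = 0.789040 rad at the centre.
With φ₁ = -59.200° = -1.033235 rad and θ = 21.3° = 0.371755 rad:
sin φ₂ = sin φ₁ cos δ + cos φ₁ sin δ cos θ = (-0.858960)(0.704527) + (0.512043)(0.709678)(0.931691) = -0.266597
φ₂ = asin(-0.266597) = -0.269861 rad = -15.462°.
Then Δλ = atan2(0.132000, 0.475530) = 0.270768 rad, from sin θ sin δ cos φ₁ over cos δ − sin φ₁ sin φ₂.
λ₂ = λ₁ + Δλ = 158.644°.
The forward bearing on arrival equals the back-azimuth from the destination plus 180°.
Back-azimuth from P₂ (-15.46°, 158.64°) to P₁ (-59.20°, 143.13°), with Δλ' = λ₁ − λ₂ = -15.51°: atan2( sin Δλ' cos φ₁ , cos φ₂ sin φ₁ − sin φ₂ cos φ₁ cos Δλ' ) = 191.13°.
Final bearing = (191.13° + 180°) mod 360° = 11.13°.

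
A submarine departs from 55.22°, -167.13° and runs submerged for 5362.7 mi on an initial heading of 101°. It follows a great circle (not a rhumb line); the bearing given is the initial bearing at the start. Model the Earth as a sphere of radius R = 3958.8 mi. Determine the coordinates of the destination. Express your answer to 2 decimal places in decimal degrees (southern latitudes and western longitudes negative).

The arc subtends δ = 5362.7/3958.8 = 1.354628 rad at the centre.
Start latitude φ₁ = 0.963771 rad; initial bearing θ = 1.762783 rad.
sin φ₂ = sin φ₁ cos δ + cos φ₁ sin δ cos θ = (0.821348)(0.214489) + (0.570427)(0.976726)(-0.190809) = 0.069861
φ₂ = asin(0.069861) = 0.069918 rad = 4.01°.
Then Δλ = atan2(0.546915, 0.157109) = 1.291064 rad, from sin θ sin δ cos φ₁ over cos δ − sin φ₁ sin φ₂.
Hence λ₂ = -167.13° + 73.97° = -93.16°.

latitude 4.01°, longitude -93.16°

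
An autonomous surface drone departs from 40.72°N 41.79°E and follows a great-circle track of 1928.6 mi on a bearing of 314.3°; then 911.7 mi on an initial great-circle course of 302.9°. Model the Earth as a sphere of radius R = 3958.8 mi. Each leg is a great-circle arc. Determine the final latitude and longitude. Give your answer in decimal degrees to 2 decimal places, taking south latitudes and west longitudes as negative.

Apply the spherical direct solution leg by leg, carrying full precision between legs.
Leg 1: from (40.72°, 41.79°), δ = 1928.6/3958.8 = 0.487168 rad, θ = 314.3° → φ = 55.51°, λ = 5.51°.
Leg 2: from (55.51°, 5.51°), δ = 911.7/3958.8 = 0.230297 rad, θ = 302.9° → φ = 60.77°, λ = -17.60°.

latitude 60.77°, longitude -17.60°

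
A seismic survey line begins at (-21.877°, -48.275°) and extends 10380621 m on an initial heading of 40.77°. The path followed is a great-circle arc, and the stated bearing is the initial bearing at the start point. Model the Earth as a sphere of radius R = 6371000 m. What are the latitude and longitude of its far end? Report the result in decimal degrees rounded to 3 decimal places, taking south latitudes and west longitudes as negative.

latitude 46.336°, longitude 22.495°

Angular distance δ = d/R = 10380621 / 6371000 = 1.629355 rad.
With φ₁ = -21.877° = -0.381826 rad and θ = 40.77° = 0.711571 rad:
Destination latitude: φ₂ = arcsin( sin φ₁ cos δ + cos φ₁ sin δ cos θ ) = arcsin(0.723401) = 46.336°.
Then Δλ = atan2(0.604958, 0.211025) = 1.235168 rad, from sin θ sin δ cos φ₁ over cos δ − sin φ₁ sin φ₂.
λ₂ = -48.275° + 70.770° = 22.495°.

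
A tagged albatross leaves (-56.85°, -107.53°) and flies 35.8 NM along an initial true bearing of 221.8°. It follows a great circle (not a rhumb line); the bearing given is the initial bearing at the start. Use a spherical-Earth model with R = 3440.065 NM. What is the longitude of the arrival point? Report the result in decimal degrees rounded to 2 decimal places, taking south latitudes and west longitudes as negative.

Angular distance δ = d/R = 35.8 / 3440.065 = 0.010407 rad.
Converting: φ₁ = -0.992220 rad, θ = 3.871140 rad.
sin φ₂ = sin φ₁ cos δ + cos φ₁ sin δ cos θ = (-0.837242)(0.999946) + (0.546833)(0.010407)(-0.745476) = -0.841439
φ₂ = asin(-0.841439) = -0.999940 rad = -57.29°.
Then Δλ = atan2(-0.003793, 0.295458) = -0.012837 rad, from sin θ sin δ cos φ₁ over cos δ − sin φ₁ sin φ₂.
λ₂ = -107.53° + -0.74° = -108.27°.

longitude -108.27°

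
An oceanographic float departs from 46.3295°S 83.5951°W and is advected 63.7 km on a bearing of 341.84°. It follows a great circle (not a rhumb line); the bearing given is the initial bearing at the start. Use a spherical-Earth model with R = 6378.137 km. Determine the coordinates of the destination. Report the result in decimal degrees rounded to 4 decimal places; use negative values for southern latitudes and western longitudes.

latitude -45.7855°, longitude -83.8508°

Angular distance δ = d/R = 63.7 / 6378.137 = 0.009987 rad.
Start latitude φ₁ = -0.808602 rad; initial bearing θ = 5.966234 rad.
sin φ₂ = sin φ₁ cos δ + cos φ₁ sin δ cos θ = (-0.723323)(0.999950) + (0.690510)(0.009987)(0.950190) = -0.716734
φ₂ = asin(-0.716734) = -0.799108 rad = -45.7855°.
Δλ = atan2( sin θ sin δ cos φ₁ , cos δ − sin φ₁ sin φ₂ ) = atan2(-0.002149, 0.481520) = -0.004464 rad = -0.2557°.
λ₂ = -83.5951° + -0.2557° = -83.8508°.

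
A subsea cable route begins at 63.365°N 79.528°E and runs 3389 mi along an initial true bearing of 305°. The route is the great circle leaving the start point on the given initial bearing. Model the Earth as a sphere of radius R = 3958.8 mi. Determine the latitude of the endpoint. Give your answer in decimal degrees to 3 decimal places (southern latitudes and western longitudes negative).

latitude 51.267°

Central angle δ = d/R = 0.856067 rad.
Start latitude φ₁ = 1.105928 rad; initial bearing θ = 5.323254 rad.
sin φ₂ = sin φ₁ cos δ + cos φ₁ sin δ cos θ = (0.893881)(0.655413) + (0.448305)(0.755271)(0.573576) = 0.780069
φ₂ = asin(0.780069) = 0.894776 rad = 51.267°.
Δλ = atan2( sin θ sin δ cos φ₁ , cos δ − sin φ₁ sin φ₂ ) = atan2(-0.277358, -0.041876) = -1.720646 rad = -98.586°.
λ₂ = 79.528° + -98.586° = -19.058°.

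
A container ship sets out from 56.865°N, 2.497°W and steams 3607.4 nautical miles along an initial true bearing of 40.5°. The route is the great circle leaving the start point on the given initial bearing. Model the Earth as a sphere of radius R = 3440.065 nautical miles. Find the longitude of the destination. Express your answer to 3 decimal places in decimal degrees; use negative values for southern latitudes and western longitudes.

The arc subtends δ = 3607.4/3440.065 = 1.048643 rad at the centre.
With φ₁ = 56.865° = 0.992481 rad and θ = 40.5° = 0.706858 rad:
Applying the spherical law of cosines for sides, sin φ₂ = sin φ₁ cos δ + cos φ₁ sin δ cos θ = 0.777906, so φ₂ = 51.069°.
Then Δλ = atan2(0.307693, -0.152659) = 2.031352 rad, from sin θ sin δ cos φ₁ over cos δ − sin φ₁ sin φ₂.
Hence λ₂ = -2.497° + 116.388° = 113.891°.

longitude 113.891°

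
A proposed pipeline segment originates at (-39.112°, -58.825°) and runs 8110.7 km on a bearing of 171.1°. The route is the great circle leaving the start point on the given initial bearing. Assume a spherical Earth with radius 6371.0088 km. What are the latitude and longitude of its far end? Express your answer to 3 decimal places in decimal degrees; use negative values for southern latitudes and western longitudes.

latitude -66.622°, longitude 99.290°

δ = 8110.7/6371.0088 = 1.273064 rad (72.9412°).
Start latitude φ₁ = -0.682633 rad; initial bearing θ = 2.986258 rad.
Destination latitude: φ₂ = arcsin( sin φ₁ cos δ + cos φ₁ sin δ cos θ ) = arcsin(-0.917905) = -66.622°.
Δλ = atan2( sin θ sin δ cos φ₁ , cos δ − sin φ₁ sin φ₂ ) = atan2(0.114761, -0.285696) = 2.759632 rad = 158.115°.
Hence λ₂ = -58.825° + 158.115° = 99.290°.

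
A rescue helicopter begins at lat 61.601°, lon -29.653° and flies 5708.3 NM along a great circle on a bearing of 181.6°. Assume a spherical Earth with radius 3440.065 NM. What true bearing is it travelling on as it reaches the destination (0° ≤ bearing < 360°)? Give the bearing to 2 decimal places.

final bearing 180.91°

Angular distance δ = d/R = 5708.3 / 3440.065 = 1.659358 rad.
With φ₁ = 61.601° = 1.075140 rad and θ = 181.6° = 3.169518 rad:
sin φ₂ = sin φ₁ cos δ + cos φ₁ sin δ cos θ = (0.879657)(-0.088446) + (0.475609)(0.996081)(-0.999610) = -0.551362
φ₂ = asin(-0.551362) = -0.583996 rad = -33.461°.
Then Δλ = atan2(-0.013228, 0.396564) = -0.033344 rad, from sin θ sin δ cos φ₁ over cos δ − sin φ₁ sin φ₂.
Hence λ₂ = -29.653° + -1.910° = -31.563°.
The forward bearing on arrival equals the back-azimuth from the destination plus 180°.
Back-azimuth from P₂ (-33.46°, -31.56°) to P₁ (61.60°, -29.65°), with Δλ' = λ₁ − λ₂ = 1.91°: atan2( sin Δλ' cos φ₁ , cos φ₂ sin φ₁ − sin φ₂ cos φ₁ cos Δλ' ) = 0.91°.
Final bearing = (0.91° + 180°) mod 360° = 180.91°.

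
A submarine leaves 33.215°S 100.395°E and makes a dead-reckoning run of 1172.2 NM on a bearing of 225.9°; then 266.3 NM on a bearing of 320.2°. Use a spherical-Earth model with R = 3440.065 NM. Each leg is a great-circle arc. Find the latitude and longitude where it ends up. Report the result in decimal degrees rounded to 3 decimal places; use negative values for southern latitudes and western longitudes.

latitude -41.832°, longitude 76.634°

Apply the spherical direct solution leg by leg, carrying full precision between legs.
Leg 1: from (-33.215°, 100.395°), δ = 1172.2/3440.065 = 0.340749 rad, θ = 225.9° → φ = -45.305°, λ = 80.444°.
Leg 2: from (-45.305°, 80.444°), δ = 266.3/3440.065 = 0.077411 rad, θ = 320.2° → φ = -41.832°, λ = 76.634°.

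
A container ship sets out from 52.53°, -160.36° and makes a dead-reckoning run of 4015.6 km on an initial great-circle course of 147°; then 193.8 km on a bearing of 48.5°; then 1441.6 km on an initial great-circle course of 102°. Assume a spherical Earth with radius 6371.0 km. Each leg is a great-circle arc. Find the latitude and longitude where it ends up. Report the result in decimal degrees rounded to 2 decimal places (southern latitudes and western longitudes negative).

latitude 17.85°, longitude -125.67°

Apply the spherical direct solution leg by leg, carrying full precision between legs.
Leg 1: from (52.53°, -160.36°), δ = 4015.6/6371 = 0.630294 rad, θ = 147° → φ = 19.91°, λ = -140.40°.
Leg 2: from (19.91°, -140.40°), δ = 193.8/6371 = 0.030419 rad, θ = 48.5° → φ = 21.05°, λ = -139.00°.
Leg 3: from (21.05°, -139.00°), δ = 1441.6/6371 = 0.226275 rad, θ = 102° → φ = 17.85°, λ = -125.67°.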